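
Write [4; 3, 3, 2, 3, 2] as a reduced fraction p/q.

779/181

Fold from the inside: start with 2/1.
  3 + 1/2 = 7/2
  2 + 2/7 = 16/7
  3 + 7/16 = 55/16
  3 + 16/55 = 181/55
  4 + 55/181 = 779/181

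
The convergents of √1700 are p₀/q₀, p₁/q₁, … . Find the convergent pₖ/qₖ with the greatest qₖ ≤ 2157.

√1700 = [41; 4, 3, 20, 3, 4, 82, …] (period length 6).
Convergents:
  p_0/q_0 = 41/1
  p_1/q_1 = 165/4
  p_2/q_2 = 536/13
  p_3/q_3 = 10885/264
  p_4/q_4 = 33191/805
  p_5/q_5 = 143649/3484
q_4 = 805 ≤ 2157 < 3484 = q_5, so the answer is 33191/805.

33191/805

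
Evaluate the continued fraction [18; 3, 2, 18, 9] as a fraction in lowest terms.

Using pₖ = aₖpₖ₋₁ + pₖ₋₂ and qₖ = aₖqₖ₋₁ + qₖ₋₂:
  k=0: a=18, p=18, q=1
  k=1: a=3, p=55, q=3
  k=2: a=2, p=128, q=7
  k=3: a=18, p=2359, q=129
  k=4: a=9, p=21359, q=1168

21359/1168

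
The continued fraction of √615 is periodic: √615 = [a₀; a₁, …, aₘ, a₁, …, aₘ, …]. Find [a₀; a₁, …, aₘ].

a₀ = ⌊√615⌋ = 24.
With m₀=0, d₀=1 and mₖ₊₁ = dₖaₖ − mₖ, dₖ₊₁ = (n − mₖ₊₁²)/dₖ, aₖ₊₁ = ⌊(a₀+mₖ₊₁)/dₖ₊₁⌋:
  k=1: m=24, d=39, a=1
  k=2: m=15, d=10, a=3
  k=3: m=15, d=39, a=1
  k=4: m=24, d=1, a=48
d=1 and a=2a₀=48 at k=4, so the next step gives (m, d) = (24, 39) again — its k=1 value — and the period has length 4.

[24; 1, 3, 1, 48]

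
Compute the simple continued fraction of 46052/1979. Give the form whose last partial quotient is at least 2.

46052 = 23*1979 + 535
1979 = 3*535 + 374
535 = 1*374 + 161
374 = 2*161 + 52
161 = 3*52 + 5
52 = 10*5 + 2
5 = 2*2 + 1
2 = 2*1 + 0  (stop)
So 46052/1979 = [23; 3, 1, 2, 3, 10, 2, 2].

[23; 3, 1, 2, 3, 10, 2, 2]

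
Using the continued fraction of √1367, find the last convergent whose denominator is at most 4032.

√1367 = [36; 1, 35, 1, 72, …] (period length 4).
Convergents:
  p_0/q_0 = 36/1
  p_1/q_1 = 37/1
  p_2/q_2 = 1331/36
  p_3/q_3 = 1368/37
  p_4/q_4 = 99827/2700
  p_5/q_5 = 101195/2737
  p_6/q_6 = 3641652/98495
q_5 = 2737 ≤ 4032 < 98495 = q_6, so the answer is 101195/2737.

101195/2737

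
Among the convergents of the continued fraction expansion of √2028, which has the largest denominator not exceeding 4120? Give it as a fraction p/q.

121635/2701

√2028 = [45; 30, 90, …] (period length 2).
Convergents:
  p_0/q_0 = 45/1
  p_1/q_1 = 1351/30
  p_2/q_2 = 121635/2701
  p_3/q_3 = 3650401/81060
q_2 = 2701 ≤ 4120 < 81060 = q_3, so the answer is 121635/2701.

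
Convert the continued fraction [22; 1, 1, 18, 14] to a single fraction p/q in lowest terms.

Fold from the inside: start with 14/1.
  18 + 1/14 = 253/14
  1 + 14/253 = 267/253
  1 + 253/267 = 520/267
  22 + 267/520 = 11707/520

11707/520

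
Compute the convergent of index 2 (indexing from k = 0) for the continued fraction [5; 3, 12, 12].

197/37

Using pₖ = aₖpₖ₋₁ + pₖ₋₂, qₖ = aₖqₖ₋₁ + qₖ₋₂ (with p₋₁=1, p₋₂=0, q₋₁=0, q₋₂=1):
  k=0: a=5, p=5, q=1
  k=1: a=3, p=16, q=3
  k=2: a=12, p=197, q=37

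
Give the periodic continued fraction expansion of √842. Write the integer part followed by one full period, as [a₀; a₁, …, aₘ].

a₀ = ⌊√842⌋ = 29.
With m₀=0, d₀=1 and mₖ₊₁ = dₖaₖ − mₖ, dₖ₊₁ = (n − mₖ₊₁²)/dₖ, aₖ₊₁ = ⌊(a₀+mₖ₊₁)/dₖ₊₁⌋:
  k=1: m=29, d=1, a=58
d=1 and a=2a₀=58 at k=1, so the next step gives (m, d) = (29, 1) again — its k=1 value — and the period has length 1.

[29; 58]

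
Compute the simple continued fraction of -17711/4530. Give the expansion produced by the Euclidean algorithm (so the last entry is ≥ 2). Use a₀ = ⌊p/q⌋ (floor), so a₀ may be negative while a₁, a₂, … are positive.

-17711 = -4×4530 + 409
4530 = 11×409 + 31
409 = 13×31 + 6
31 = 5×6 + 1
6 = 6×1 + 0  (stop)
So -17711/4530 = [-4; 11, 13, 5, 6].

[-4; 11, 13, 5, 6]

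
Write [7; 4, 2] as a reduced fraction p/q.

Using pₖ = aₖpₖ₋₁ + pₖ₋₂ and qₖ = aₖqₖ₋₁ + qₖ₋₂:
  k=0: a=7, p=7, q=1
  k=1: a=4, p=29, q=4
  k=2: a=2, p=65, q=9

65/9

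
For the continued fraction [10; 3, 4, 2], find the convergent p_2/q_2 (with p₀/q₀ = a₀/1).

134/13

Using pₖ = aₖpₖ₋₁ + pₖ₋₂, qₖ = aₖqₖ₋₁ + qₖ₋₂ (with p₋₁=1, p₋₂=0, q₋₁=0, q₋₂=1):
  k=0: a=10, p=10, q=1
  k=1: a=3, p=31, q=3
  k=2: a=4, p=134, q=13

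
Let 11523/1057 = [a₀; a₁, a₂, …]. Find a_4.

8

11523 = 10·1057 + 953   →  a_0 = 10
1057 = 1·953 + 104   →  a_1 = 1
953 = 9·104 + 17   →  a_2 = 9
104 = 6·17 + 2   →  a_3 = 6
17 = 8·2 + 1   →  a_4 = 8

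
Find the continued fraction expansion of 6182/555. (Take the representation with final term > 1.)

6182 = 11*555 + 77
555 = 7*77 + 16
77 = 4*16 + 13
16 = 1*13 + 3
13 = 4*3 + 1
3 = 3*1 + 0  (stop)
So 6182/555 = [11; 7, 4, 1, 4, 3].

[11; 7, 4, 1, 4, 3]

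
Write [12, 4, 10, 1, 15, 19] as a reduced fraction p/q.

167124/13649

Using pₖ = aₖpₖ₋₁ + pₖ₋₂ and qₖ = aₖqₖ₋₁ + qₖ₋₂:
  k=0: a=12, p=12, q=1
  k=1: a=4, p=49, q=4
  k=2: a=10, p=502, q=41
  k=3: a=1, p=551, q=45
  k=4: a=15, p=8767, q=716
  k=5: a=19, p=167124, q=13649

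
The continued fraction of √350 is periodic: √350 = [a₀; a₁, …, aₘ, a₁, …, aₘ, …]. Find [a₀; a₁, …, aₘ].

[18; 1, 2, 2, 2, 1, 36]

a₀ = ⌊√350⌋ = 18.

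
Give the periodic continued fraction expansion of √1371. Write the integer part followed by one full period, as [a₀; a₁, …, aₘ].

[37; 37, 74]

a₀ = ⌊√1371⌋ = 37.
With m₀=0, d₀=1 and mₖ₊₁ = dₖaₖ − mₖ, dₖ₊₁ = (n − mₖ₊₁²)/dₖ, aₖ₊₁ = ⌊(a₀+mₖ₊₁)/dₖ₊₁⌋:
  k=1: m=37, d=2, a=37
  k=2: m=37, d=1, a=74
d=1 and a=2a₀=74 at k=2, so the next step gives (m, d) = (37, 2) again — its k=1 value — and the period has length 2.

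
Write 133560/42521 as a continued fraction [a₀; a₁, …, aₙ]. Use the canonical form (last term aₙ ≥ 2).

133560 = 3*42521 + 5997
42521 = 7*5997 + 542
5997 = 11*542 + 35
542 = 15*35 + 17
35 = 2*17 + 1
17 = 17*1 + 0  (stop)
So 133560/42521 = [3; 7, 11, 15, 2, 17].

[3; 7, 11, 15, 2, 17]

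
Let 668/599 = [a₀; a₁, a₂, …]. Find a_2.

1

668 = 1·599 + 69   →  a_0 = 1
599 = 8·69 + 47   →  a_1 = 8
69 = 1·47 + 22   →  a_2 = 1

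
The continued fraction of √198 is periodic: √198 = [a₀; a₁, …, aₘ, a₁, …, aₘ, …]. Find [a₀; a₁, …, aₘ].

[14; 14, 28]

a₀ = ⌊√198⌋ = 14.
With m₀=0, d₀=1 and mₖ₊₁ = dₖaₖ − mₖ, dₖ₊₁ = (n − mₖ₊₁²)/dₖ, aₖ₊₁ = ⌊(a₀+mₖ₊₁)/dₖ₊₁⌋:
  k=1: m=14, d=2, a=14
  k=2: m=14, d=1, a=28
d=1 and a=2a₀=28 at k=2, so the next step gives (m, d) = (14, 2) again — its k=1 value — and the period has length 2.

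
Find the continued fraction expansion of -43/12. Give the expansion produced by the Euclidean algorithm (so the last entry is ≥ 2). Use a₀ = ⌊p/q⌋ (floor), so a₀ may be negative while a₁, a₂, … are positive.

-43 = -4·12 + 5
12 = 2·5 + 2
5 = 2·2 + 1
2 = 2·1 + 0  (stop)
So -43/12 = [-4; 2, 2, 2].

[-4; 2, 2, 2]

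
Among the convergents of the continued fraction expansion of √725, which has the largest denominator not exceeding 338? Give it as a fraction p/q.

9074/337

√725 = [26; 1, 12, 2, 12, 1, 52, …] (period length 6).
Convergents:
  p_0/q_0 = 26/1
  p_1/q_1 = 27/1
  p_2/q_2 = 350/13
  p_3/q_3 = 727/27
  p_4/q_4 = 9074/337
  p_5/q_5 = 9801/364
q_4 = 337 ≤ 338 < 364 = q_5, so the answer is 9074/337.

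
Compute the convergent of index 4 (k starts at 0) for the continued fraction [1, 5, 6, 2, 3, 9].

277/232

Using pₖ = aₖpₖ₋₁ + pₖ₋₂, qₖ = aₖqₖ₋₁ + qₖ₋₂ (with p₋₁=1, p₋₂=0, q₋₁=0, q₋₂=1):
  k=0: a=1, p=1, q=1
  k=1: a=5, p=6, q=5
  k=2: a=6, p=37, q=31
  k=3: a=2, p=80, q=67
  k=4: a=3, p=277, q=232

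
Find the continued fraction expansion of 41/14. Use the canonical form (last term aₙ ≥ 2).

[2; 1, 13]

41 = 2×14 + 13
14 = 1×13 + 1
13 = 13×1 + 0  (stop)
So 41/14 = [2; 1, 13].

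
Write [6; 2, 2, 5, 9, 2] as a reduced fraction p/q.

3351/523

Using pₖ = aₖpₖ₋₁ + pₖ₋₂ and qₖ = aₖqₖ₋₁ + qₖ₋₂:
  k=0: a=6, p=6, q=1
  k=1: a=2, p=13, q=2
  k=2: a=2, p=32, q=5
  k=3: a=5, p=173, q=27
  k=4: a=9, p=1589, q=248
  k=5: a=2, p=3351, q=523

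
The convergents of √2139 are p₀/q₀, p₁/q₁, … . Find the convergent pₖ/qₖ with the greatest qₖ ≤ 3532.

68449/1480

√2139 = [46; 4, 92, …] (period length 2).
Convergents:
  p_0/q_0 = 46/1
  p_1/q_1 = 185/4
  p_2/q_2 = 17066/369
  p_3/q_3 = 68449/1480
  p_4/q_4 = 6314374/136529
q_3 = 1480 ≤ 3532 < 136529 = q_4, so the answer is 68449/1480.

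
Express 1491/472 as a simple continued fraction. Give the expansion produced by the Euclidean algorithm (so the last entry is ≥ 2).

1491 = 3·472 + 75
472 = 6·75 + 22
75 = 3·22 + 9
22 = 2·9 + 4
9 = 2·4 + 1
4 = 4·1 + 0  (stop)
So 1491/472 = [3; 6, 3, 2, 2, 4].

[3; 6, 3, 2, 2, 4]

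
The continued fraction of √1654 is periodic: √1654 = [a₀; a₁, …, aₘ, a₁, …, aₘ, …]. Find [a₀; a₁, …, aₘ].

a₀ = ⌊√1654⌋ = 40.
With m₀=0, d₀=1 and mₖ₊₁ = dₖaₖ − mₖ, dₖ₊₁ = (n − mₖ₊₁²)/dₖ, aₖ₊₁ = ⌊(a₀+mₖ₊₁)/dₖ₊₁⌋:
  k=1: m=40, d=54, a=1
  k=2: m=14, d=27, a=2
  k=3: m=40, d=2, a=40
  k=4: m=40, d=27, a=2
  k=5: m=14, d=54, a=1
  k=6: m=40, d=1, a=80
d=1 and a=2a₀=80 at k=6, so the next step gives (m, d) = (40, 54) again — its k=1 value — and the period has length 6.

[40; 1, 2, 40, 2, 1, 80]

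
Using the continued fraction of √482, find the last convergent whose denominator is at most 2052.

√482 = [21; 1, 20, 1, 42, …] (period length 4).
Convergents:
  p_0/q_0 = 21/1
  p_1/q_1 = 22/1
  p_2/q_2 = 461/21
  p_3/q_3 = 483/22
  p_4/q_4 = 20747/945
  p_5/q_5 = 21230/967
  p_6/q_6 = 445347/20285
q_5 = 967 ≤ 2052 < 20285 = q_6, so the answer is 21230/967.

21230/967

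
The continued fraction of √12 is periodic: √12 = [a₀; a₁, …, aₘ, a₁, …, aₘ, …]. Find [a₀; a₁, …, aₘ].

a₀ = ⌊√12⌋ = 3.
With m₀=0, d₀=1 and mₖ₊₁ = dₖaₖ − mₖ, dₖ₊₁ = (n − mₖ₊₁²)/dₖ, aₖ₊₁ = ⌊(a₀+mₖ₊₁)/dₖ₊₁⌋:
  k=1: m=3, d=3, a=2
  k=2: m=3, d=1, a=6
d=1 and a=2a₀=6 at k=2, so the next step gives (m, d) = (3, 3) again — its k=1 value — and the period has length 2.

[3; 2, 6]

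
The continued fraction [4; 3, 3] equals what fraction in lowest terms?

43/10

Using pₖ = aₖpₖ₋₁ + pₖ₋₂ and qₖ = aₖqₖ₋₁ + qₖ₋₂:
  k=0: a=4, p=4, q=1
  k=1: a=3, p=13, q=3
  k=2: a=3, p=43, q=10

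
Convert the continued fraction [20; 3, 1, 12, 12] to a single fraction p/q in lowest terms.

12477/616

Using pₖ = aₖpₖ₋₁ + pₖ₋₂ and qₖ = aₖqₖ₋₁ + qₖ₋₂:
  k=0: a=20, p=20, q=1
  k=1: a=3, p=61, q=3
  k=2: a=1, p=81, q=4
  k=3: a=12, p=1033, q=51
  k=4: a=12, p=12477, q=616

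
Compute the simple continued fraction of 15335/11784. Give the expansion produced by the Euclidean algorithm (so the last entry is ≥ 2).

[1; 3, 3, 7, 6, 3, 8]

15335 = 1·11784 + 3551
11784 = 3·3551 + 1131
3551 = 3·1131 + 158
1131 = 7·158 + 25
158 = 6·25 + 8
25 = 3·8 + 1
8 = 8·1 + 0  (stop)
So 15335/11784 = [1; 3, 3, 7, 6, 3, 8].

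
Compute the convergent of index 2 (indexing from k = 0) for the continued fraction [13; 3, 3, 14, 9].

Using pₖ = aₖpₖ₋₁ + pₖ₋₂, qₖ = aₖqₖ₋₁ + qₖ₋₂ (with p₋₁=1, p₋₂=0, q₋₁=0, q₋₂=1):
  k=0: a=13, p=13, q=1
  k=1: a=3, p=40, q=3
  k=2: a=3, p=133, q=10

133/10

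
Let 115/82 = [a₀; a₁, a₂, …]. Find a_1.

115 = 1·82 + 33   →  a_0 = 1
82 = 2·33 + 16   →  a_1 = 2

2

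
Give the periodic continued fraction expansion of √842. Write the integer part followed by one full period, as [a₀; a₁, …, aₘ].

a₀ = ⌊√842⌋ = 29.
With m₀=0, d₀=1 and mₖ₊₁ = dₖaₖ − mₖ, dₖ₊₁ = (n − mₖ₊₁²)/dₖ, aₖ₊₁ = ⌊(a₀+mₖ₊₁)/dₖ₊₁⌋:
  k=1: m=29, d=1, a=58
d=1 and a=2a₀=58 at k=1, so the next step gives (m, d) = (29, 1) again — its k=1 value — and the period has length 1.

[29; 58]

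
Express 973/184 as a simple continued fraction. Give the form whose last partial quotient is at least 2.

[5; 3, 2, 8, 3]

973 = 5*184 + 53
184 = 3*53 + 25
53 = 2*25 + 3
25 = 8*3 + 1
3 = 3*1 + 0  (stop)
So 973/184 = [5; 3, 2, 8, 3].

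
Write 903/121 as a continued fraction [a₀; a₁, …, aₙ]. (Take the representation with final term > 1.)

[7; 2, 6, 4, 2]

903 = 7*121 + 56
121 = 2*56 + 9
56 = 6*9 + 2
9 = 4*2 + 1
2 = 2*1 + 0  (stop)
So 903/121 = [7; 2, 6, 4, 2].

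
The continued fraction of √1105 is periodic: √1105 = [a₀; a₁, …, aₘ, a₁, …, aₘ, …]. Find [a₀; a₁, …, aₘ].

[33; 4, 7, 7, 4, 66]

a₀ = ⌊√1105⌋ = 33.
With m₀=0, d₀=1 and mₖ₊₁ = dₖaₖ − mₖ, dₖ₊₁ = (n − mₖ₊₁²)/dₖ, aₖ₊₁ = ⌊(a₀+mₖ₊₁)/dₖ₊₁⌋:
  k=1: m=33, d=16, a=4
  k=2: m=31, d=9, a=7
  k=3: m=32, d=9, a=7
  k=4: m=31, d=16, a=4
  k=5: m=33, d=1, a=66
d=1 and a=2a₀=66 at k=5, so the next step gives (m, d) = (33, 16) again — its k=1 value — and the period has length 5.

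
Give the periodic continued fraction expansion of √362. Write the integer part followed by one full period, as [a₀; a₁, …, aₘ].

a₀ = ⌊√362⌋ = 19.
With m₀=0, d₀=1 and mₖ₊₁ = dₖaₖ − mₖ, dₖ₊₁ = (n − mₖ₊₁²)/dₖ, aₖ₊₁ = ⌊(a₀+mₖ₊₁)/dₖ₊₁⌋:
  k=1: m=19, d=1, a=38
d=1 and a=2a₀=38 at k=1, so the next step gives (m, d) = (19, 1) again — its k=1 value — and the period has length 1.

[19; 38]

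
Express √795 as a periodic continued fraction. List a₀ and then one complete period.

a₀ = ⌊√795⌋ = 28.
With m₀=0, d₀=1 and mₖ₊₁ = dₖaₖ − mₖ, dₖ₊₁ = (n − mₖ₊₁²)/dₖ, aₖ₊₁ = ⌊(a₀+mₖ₊₁)/dₖ₊₁⌋:
  k=1: m=28, d=11, a=5
  k=2: m=27, d=6, a=9
  k=3: m=27, d=11, a=5
  k=4: m=28, d=1, a=56
d=1 and a=2a₀=56 at k=4, so the next step gives (m, d) = (28, 11) again — its k=1 value — and the period has length 4.

[28; 5, 9, 5, 56]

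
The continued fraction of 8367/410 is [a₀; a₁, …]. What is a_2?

2

8367 = 20·410 + 167   →  a_0 = 20
410 = 2·167 + 76   →  a_1 = 2
167 = 2·76 + 15   →  a_2 = 2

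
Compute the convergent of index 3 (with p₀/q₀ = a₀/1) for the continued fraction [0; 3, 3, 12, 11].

37/123

Using pₖ = aₖpₖ₋₁ + pₖ₋₂, qₖ = aₖqₖ₋₁ + qₖ₋₂ (with p₋₁=1, p₋₂=0, q₋₁=0, q₋₂=1):
  k=0: a=0, p=0, q=1
  k=1: a=3, p=1, q=3
  k=2: a=3, p=3, q=10
  k=3: a=12, p=37, q=123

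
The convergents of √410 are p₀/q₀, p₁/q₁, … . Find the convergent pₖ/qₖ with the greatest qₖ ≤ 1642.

13121/648

√410 = [20; 4, 40, …] (period length 2).
Convergents:
  p_0/q_0 = 20/1
  p_1/q_1 = 81/4
  p_2/q_2 = 3260/161
  p_3/q_3 = 13121/648
  p_4/q_4 = 528100/26081
q_3 = 648 ≤ 1642 < 26081 = q_4, so the answer is 13121/648.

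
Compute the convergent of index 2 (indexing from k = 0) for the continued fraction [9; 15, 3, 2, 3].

Using pₖ = aₖpₖ₋₁ + pₖ₋₂, qₖ = aₖqₖ₋₁ + qₖ₋₂ (with p₋₁=1, p₋₂=0, q₋₁=0, q₋₂=1):
  k=0: a=9, p=9, q=1
  k=1: a=15, p=136, q=15
  k=2: a=3, p=417, q=46

417/46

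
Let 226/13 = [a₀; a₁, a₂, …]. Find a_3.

1

226 = 17·13 + 5   →  a_0 = 17
13 = 2·5 + 3   →  a_1 = 2
5 = 1·3 + 2   →  a_2 = 1
3 = 1·2 + 1   →  a_3 = 1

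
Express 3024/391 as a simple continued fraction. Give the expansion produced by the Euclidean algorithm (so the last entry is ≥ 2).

[7; 1, 2, 1, 3, 6, 4]

3024 = 7*391 + 287
391 = 1*287 + 104
287 = 2*104 + 79
104 = 1*79 + 25
79 = 3*25 + 4
25 = 6*4 + 1
4 = 4*1 + 0  (stop)
So 3024/391 = [7; 1, 2, 1, 3, 6, 4].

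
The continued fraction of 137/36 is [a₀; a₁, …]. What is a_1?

1

137 = 3·36 + 29   →  a_0 = 3
36 = 1·29 + 7   →  a_1 = 1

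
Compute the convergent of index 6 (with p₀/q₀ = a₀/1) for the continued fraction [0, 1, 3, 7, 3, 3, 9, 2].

Using pₖ = aₖpₖ₋₁ + pₖ₋₂, qₖ = aₖqₖ₋₁ + qₖ₋₂ (with p₋₁=1, p₋₂=0, q₋₁=0, q₋₂=1):
  k=0: a=0, p=0, q=1
  k=1: a=1, p=1, q=1
  k=2: a=3, p=3, q=4
  k=3: a=7, p=22, q=29
  k=4: a=3, p=69, q=91
  k=5: a=3, p=229, q=302
  k=6: a=9, p=2130, q=2809

2130/2809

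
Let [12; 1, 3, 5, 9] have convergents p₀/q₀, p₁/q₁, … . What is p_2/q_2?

51/4

Using pₖ = aₖpₖ₋₁ + pₖ₋₂, qₖ = aₖqₖ₋₁ + qₖ₋₂ (with p₋₁=1, p₋₂=0, q₋₁=0, q₋₂=1):
  k=0: a=12, p=12, q=1
  k=1: a=1, p=13, q=1
  k=2: a=3, p=51, q=4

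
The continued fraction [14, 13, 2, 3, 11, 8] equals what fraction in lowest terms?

Fold from the inside: start with 8/1.
  11 + 1/8 = 89/8
  3 + 8/89 = 275/89
  2 + 89/275 = 639/275
  13 + 275/639 = 8582/639
  14 + 639/8582 = 120787/8582

120787/8582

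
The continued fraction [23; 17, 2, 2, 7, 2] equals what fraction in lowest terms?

Fold from the inside: start with 2/1.
  7 + 1/2 = 15/2
  2 + 2/15 = 32/15
  2 + 15/32 = 79/32
  17 + 32/79 = 1375/79
  23 + 79/1375 = 31704/1375

31704/1375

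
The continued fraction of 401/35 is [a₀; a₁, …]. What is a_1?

401 = 11·35 + 16   →  a_0 = 11
35 = 2·16 + 3   →  a_1 = 2

2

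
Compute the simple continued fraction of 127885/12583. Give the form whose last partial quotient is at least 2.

127885 = 10·12583 + 2055
12583 = 6·2055 + 253
2055 = 8·253 + 31
253 = 8·31 + 5
31 = 6·5 + 1
5 = 5·1 + 0  (stop)
So 127885/12583 = [10; 6, 8, 8, 6, 5].

[10; 6, 8, 8, 6, 5]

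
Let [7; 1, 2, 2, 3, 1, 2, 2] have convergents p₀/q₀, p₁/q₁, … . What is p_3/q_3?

54/7

Using pₖ = aₖpₖ₋₁ + pₖ₋₂, qₖ = aₖqₖ₋₁ + qₖ₋₂ (with p₋₁=1, p₋₂=0, q₋₁=0, q₋₂=1):
  k=0: a=7, p=7, q=1
  k=1: a=1, p=8, q=1
  k=2: a=2, p=23, q=3
  k=3: a=2, p=54, q=7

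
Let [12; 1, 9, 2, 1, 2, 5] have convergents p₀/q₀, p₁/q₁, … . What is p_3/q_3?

271/21

Using pₖ = aₖpₖ₋₁ + pₖ₋₂, qₖ = aₖqₖ₋₁ + qₖ₋₂ (with p₋₁=1, p₋₂=0, q₋₁=0, q₋₂=1):
  k=0: a=12, p=12, q=1
  k=1: a=1, p=13, q=1
  k=2: a=9, p=129, q=10
  k=3: a=2, p=271, q=21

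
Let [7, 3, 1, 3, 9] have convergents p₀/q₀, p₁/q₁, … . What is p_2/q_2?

29/4

Using pₖ = aₖpₖ₋₁ + pₖ₋₂, qₖ = aₖqₖ₋₁ + qₖ₋₂ (with p₋₁=1, p₋₂=0, q₋₁=0, q₋₂=1):
  k=0: a=7, p=7, q=1
  k=1: a=3, p=22, q=3
  k=2: a=1, p=29, q=4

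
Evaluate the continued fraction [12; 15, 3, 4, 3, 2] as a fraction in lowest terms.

17917/1485

Using pₖ = aₖpₖ₋₁ + pₖ₋₂ and qₖ = aₖqₖ₋₁ + qₖ₋₂:
  k=0: a=12, p=12, q=1
  k=1: a=15, p=181, q=15
  k=2: a=3, p=555, q=46
  k=3: a=4, p=2401, q=199
  k=4: a=3, p=7758, q=643
  k=5: a=2, p=17917, q=1485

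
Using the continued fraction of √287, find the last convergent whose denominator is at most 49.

√287 = [16; 1, 15, 1, 32, …] (period length 4).
Convergents:
  p_0/q_0 = 16/1
  p_1/q_1 = 17/1
  p_2/q_2 = 271/16
  p_3/q_3 = 288/17
  p_4/q_4 = 9487/560
q_3 = 17 ≤ 49 < 560 = q_4, so the answer is 288/17.

288/17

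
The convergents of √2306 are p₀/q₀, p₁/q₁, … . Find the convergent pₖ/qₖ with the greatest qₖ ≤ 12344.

√2306 = [48; 48, 96, …] (period length 2).
Convergents:
  p_0/q_0 = 48/1
  p_1/q_1 = 2305/48
  p_2/q_2 = 221328/4609
  p_3/q_3 = 10626049/221280
q_2 = 4609 ≤ 12344 < 221280 = q_3, so the answer is 221328/4609.

221328/4609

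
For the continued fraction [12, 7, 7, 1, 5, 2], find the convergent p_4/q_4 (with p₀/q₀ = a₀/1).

Using pₖ = aₖpₖ₋₁ + pₖ₋₂, qₖ = aₖqₖ₋₁ + qₖ₋₂ (with p₋₁=1, p₋₂=0, q₋₁=0, q₋₂=1):
  k=0: a=12, p=12, q=1
  k=1: a=7, p=85, q=7
  k=2: a=7, p=607, q=50
  k=3: a=1, p=692, q=57
  k=4: a=5, p=4067, q=335

4067/335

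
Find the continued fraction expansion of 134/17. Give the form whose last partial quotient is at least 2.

134 = 7×17 + 15
17 = 1×15 + 2
15 = 7×2 + 1
2 = 2×1 + 0  (stop)
So 134/17 = [7; 1, 7, 2].

[7; 1, 7, 2]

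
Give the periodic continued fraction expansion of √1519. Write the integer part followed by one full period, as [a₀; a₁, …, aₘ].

[38; 1, 37, 1, 76]

a₀ = ⌊√1519⌋ = 38.
With m₀=0, d₀=1 and mₖ₊₁ = dₖaₖ − mₖ, dₖ₊₁ = (n − mₖ₊₁²)/dₖ, aₖ₊₁ = ⌊(a₀+mₖ₊₁)/dₖ₊₁⌋:
  k=1: m=38, d=75, a=1
  k=2: m=37, d=2, a=37
  k=3: m=37, d=75, a=1
  k=4: m=38, d=1, a=76
d=1 and a=2a₀=76 at k=4, so the next step gives (m, d) = (38, 75) again — its k=1 value — and the period has length 4.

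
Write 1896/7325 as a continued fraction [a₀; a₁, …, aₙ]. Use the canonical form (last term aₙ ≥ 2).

[0; 3, 1, 6, 3, 8, 3, 3]

1896 = 0*7325 + 1896
7325 = 3*1896 + 1637
1896 = 1*1637 + 259
1637 = 6*259 + 83
259 = 3*83 + 10
83 = 8*10 + 3
10 = 3*3 + 1
3 = 3*1 + 0  (stop)
So 1896/7325 = [0; 3, 1, 6, 3, 8, 3, 3].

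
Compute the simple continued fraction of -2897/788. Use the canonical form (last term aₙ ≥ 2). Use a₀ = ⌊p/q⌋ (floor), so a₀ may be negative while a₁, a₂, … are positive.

[-4; 3, 11, 11, 2]

-2897 = -4·788 + 255
788 = 3·255 + 23
255 = 11·23 + 2
23 = 11·2 + 1
2 = 2·1 + 0  (stop)
So -2897/788 = [-4; 3, 11, 11, 2].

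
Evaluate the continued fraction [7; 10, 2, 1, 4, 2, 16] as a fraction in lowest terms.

37477/5281

Using pₖ = aₖpₖ₋₁ + pₖ₋₂ and qₖ = aₖqₖ₋₁ + qₖ₋₂:
  k=0: a=7, p=7, q=1
  k=1: a=10, p=71, q=10
  k=2: a=2, p=149, q=21
  k=3: a=1, p=220, q=31
  k=4: a=4, p=1029, q=145
  k=5: a=2, p=2278, q=321
  k=6: a=16, p=37477, q=5281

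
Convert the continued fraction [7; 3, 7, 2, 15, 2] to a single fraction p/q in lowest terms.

Using pₖ = aₖpₖ₋₁ + pₖ₋₂ and qₖ = aₖqₖ₋₁ + qₖ₋₂:
  k=0: a=7, p=7, q=1
  k=1: a=3, p=22, q=3
  k=2: a=7, p=161, q=22
  k=3: a=2, p=344, q=47
  k=4: a=15, p=5321, q=727
  k=5: a=2, p=10986, q=1501

10986/1501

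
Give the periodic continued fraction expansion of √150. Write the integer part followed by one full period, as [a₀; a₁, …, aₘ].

[12; 4, 24]

a₀ = ⌊√150⌋ = 12.
With m₀=0, d₀=1 and mₖ₊₁ = dₖaₖ − mₖ, dₖ₊₁ = (n − mₖ₊₁²)/dₖ, aₖ₊₁ = ⌊(a₀+mₖ₊₁)/dₖ₊₁⌋:
  k=1: m=12, d=6, a=4
  k=2: m=12, d=1, a=24
d=1 and a=2a₀=24 at k=2, so the next step gives (m, d) = (12, 6) again — its k=1 value — and the period has length 2.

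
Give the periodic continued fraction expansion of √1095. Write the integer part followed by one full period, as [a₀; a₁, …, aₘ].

[33; 11, 66]

a₀ = ⌊√1095⌋ = 33.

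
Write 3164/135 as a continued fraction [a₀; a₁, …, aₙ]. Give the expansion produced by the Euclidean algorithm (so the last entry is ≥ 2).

[23; 2, 3, 2, 8]

3164 = 23·135 + 59
135 = 2·59 + 17
59 = 3·17 + 8
17 = 2·8 + 1
8 = 8·1 + 0  (stop)
So 3164/135 = [23; 2, 3, 2, 8].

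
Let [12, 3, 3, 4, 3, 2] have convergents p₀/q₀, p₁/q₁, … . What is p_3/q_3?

Using pₖ = aₖpₖ₋₁ + pₖ₋₂, qₖ = aₖqₖ₋₁ + qₖ₋₂ (with p₋₁=1, p₋₂=0, q₋₁=0, q₋₂=1):
  k=0: a=12, p=12, q=1
  k=1: a=3, p=37, q=3
  k=2: a=3, p=123, q=10
  k=3: a=4, p=529, q=43

529/43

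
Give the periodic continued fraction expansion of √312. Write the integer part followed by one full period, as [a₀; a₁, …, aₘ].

[17; 1, 1, 1, 34]

a₀ = ⌊√312⌋ = 17.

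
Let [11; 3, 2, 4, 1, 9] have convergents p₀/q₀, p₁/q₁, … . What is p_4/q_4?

429/38

Using pₖ = aₖpₖ₋₁ + pₖ₋₂, qₖ = aₖqₖ₋₁ + qₖ₋₂ (with p₋₁=1, p₋₂=0, q₋₁=0, q₋₂=1):
  k=0: a=11, p=11, q=1
  k=1: a=3, p=34, q=3
  k=2: a=2, p=79, q=7
  k=3: a=4, p=350, q=31
  k=4: a=1, p=429, q=38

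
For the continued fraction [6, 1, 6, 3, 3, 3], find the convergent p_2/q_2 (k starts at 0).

48/7

Using pₖ = aₖpₖ₋₁ + pₖ₋₂, qₖ = aₖqₖ₋₁ + qₖ₋₂ (with p₋₁=1, p₋₂=0, q₋₁=0, q₋₂=1):
  k=0: a=6, p=6, q=1
  k=1: a=1, p=7, q=1
  k=2: a=6, p=48, q=7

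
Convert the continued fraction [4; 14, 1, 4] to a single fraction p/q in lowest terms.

Fold from the inside: start with 4/1.
  1 + 1/4 = 5/4
  14 + 4/5 = 74/5
  4 + 5/74 = 301/74

301/74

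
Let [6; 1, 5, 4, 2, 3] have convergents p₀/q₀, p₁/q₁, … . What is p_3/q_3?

171/25

Using pₖ = aₖpₖ₋₁ + pₖ₋₂, qₖ = aₖqₖ₋₁ + qₖ₋₂ (with p₋₁=1, p₋₂=0, q₋₁=0, q₋₂=1):
  k=0: a=6, p=6, q=1
  k=1: a=1, p=7, q=1
  k=2: a=5, p=41, q=6
  k=3: a=4, p=171, q=25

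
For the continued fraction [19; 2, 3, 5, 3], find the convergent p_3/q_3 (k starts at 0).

Using pₖ = aₖpₖ₋₁ + pₖ₋₂, qₖ = aₖqₖ₋₁ + qₖ₋₂ (with p₋₁=1, p₋₂=0, q₋₁=0, q₋₂=1):
  k=0: a=19, p=19, q=1
  k=1: a=2, p=39, q=2
  k=2: a=3, p=136, q=7
  k=3: a=5, p=719, q=37

719/37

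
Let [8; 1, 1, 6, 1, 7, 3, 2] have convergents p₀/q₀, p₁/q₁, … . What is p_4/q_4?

Using pₖ = aₖpₖ₋₁ + pₖ₋₂, qₖ = aₖqₖ₋₁ + qₖ₋₂ (with p₋₁=1, p₋₂=0, q₋₁=0, q₋₂=1):
  k=0: a=8, p=8, q=1
  k=1: a=1, p=9, q=1
  k=2: a=1, p=17, q=2
  k=3: a=6, p=111, q=13
  k=4: a=1, p=128, q=15

128/15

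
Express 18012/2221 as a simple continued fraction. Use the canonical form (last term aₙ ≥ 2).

18012 = 8×2221 + 244
2221 = 9×244 + 25
244 = 9×25 + 19
25 = 1×19 + 6
19 = 3×6 + 1
6 = 6×1 + 0  (stop)
So 18012/2221 = [8; 9, 9, 1, 3, 6].

[8; 9, 9, 1, 3, 6]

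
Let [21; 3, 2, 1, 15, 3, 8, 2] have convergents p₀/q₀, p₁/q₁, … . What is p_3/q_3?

213/10

Using pₖ = aₖpₖ₋₁ + pₖ₋₂, qₖ = aₖqₖ₋₁ + qₖ₋₂ (with p₋₁=1, p₋₂=0, q₋₁=0, q₋₂=1):
  k=0: a=21, p=21, q=1
  k=1: a=3, p=64, q=3
  k=2: a=2, p=149, q=7
  k=3: a=1, p=213, q=10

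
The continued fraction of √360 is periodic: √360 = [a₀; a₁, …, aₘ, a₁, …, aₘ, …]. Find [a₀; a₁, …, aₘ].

[18; 1, 36]

a₀ = ⌊√360⌋ = 18.
With m₀=0, d₀=1 and mₖ₊₁ = dₖaₖ − mₖ, dₖ₊₁ = (n − mₖ₊₁²)/dₖ, aₖ₊₁ = ⌊(a₀+mₖ₊₁)/dₖ₊₁⌋:
  k=1: m=18, d=36, a=1
  k=2: m=18, d=1, a=36
d=1 and a=2a₀=36 at k=2, so the next step gives (m, d) = (18, 36) again — its k=1 value — and the period has length 2.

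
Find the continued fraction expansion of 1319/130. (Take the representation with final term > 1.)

1319 = 10*130 + 19
130 = 6*19 + 16
19 = 1*16 + 3
16 = 5*3 + 1
3 = 3*1 + 0  (stop)
So 1319/130 = [10; 6, 1, 5, 3].

[10; 6, 1, 5, 3]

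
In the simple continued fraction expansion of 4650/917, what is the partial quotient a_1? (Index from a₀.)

4650 = 5·917 + 65   →  a_0 = 5
917 = 14·65 + 7   →  a_1 = 14

14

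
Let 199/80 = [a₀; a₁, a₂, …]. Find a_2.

19

199 = 2·80 + 39   →  a_0 = 2
80 = 2·39 + 2   →  a_1 = 2
39 = 19·2 + 1   →  a_2 = 19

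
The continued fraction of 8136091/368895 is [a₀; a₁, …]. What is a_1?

18

8136091 = 22·368895 + 20401   →  a_0 = 22
368895 = 18·20401 + 1677   →  a_1 = 18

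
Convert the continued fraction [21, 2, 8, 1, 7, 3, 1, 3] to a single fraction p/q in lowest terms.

49947/2326

Fold from the inside: start with 3/1.
  1 + 1/3 = 4/3
  3 + 3/4 = 15/4
  7 + 4/15 = 109/15
  1 + 15/109 = 124/109
  8 + 109/124 = 1101/124
  2 + 124/1101 = 2326/1101
  21 + 1101/2326 = 49947/2326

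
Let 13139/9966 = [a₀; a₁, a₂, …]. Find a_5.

13139 = 1·9966 + 3173   →  a_0 = 1
9966 = 3·3173 + 447   →  a_1 = 3
3173 = 7·447 + 44   →  a_2 = 7
447 = 10·44 + 7   →  a_3 = 10
44 = 6·7 + 2   →  a_4 = 6
7 = 3·2 + 1   →  a_5 = 3

3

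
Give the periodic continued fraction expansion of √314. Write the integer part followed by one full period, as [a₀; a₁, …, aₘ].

[17; 1, 2, 1, 1, 2, 1, 34]

a₀ = ⌊√314⌋ = 17.
With m₀=0, d₀=1 and mₖ₊₁ = dₖaₖ − mₖ, dₖ₊₁ = (n − mₖ₊₁²)/dₖ, aₖ₊₁ = ⌊(a₀+mₖ₊₁)/dₖ₊₁⌋:
  k=1: m=17, d=25, a=1
  k=2: m=8, d=10, a=2
  k=3: m=12, d=17, a=1
  k=4: m=5, d=17, a=1
  k=5: m=12, d=10, a=2
  k=6: m=8, d=25, a=1
  k=7: m=17, d=1, a=34
d=1 and a=2a₀=34 at k=7, so the next step gives (m, d) = (17, 25) again — its k=1 value — and the period has length 7.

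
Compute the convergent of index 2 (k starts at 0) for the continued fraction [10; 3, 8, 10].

258/25

Using pₖ = aₖpₖ₋₁ + pₖ₋₂, qₖ = aₖqₖ₋₁ + qₖ₋₂ (with p₋₁=1, p₋₂=0, q₋₁=0, q₋₂=1):
  k=0: a=10, p=10, q=1
  k=1: a=3, p=31, q=3
  k=2: a=8, p=258, q=25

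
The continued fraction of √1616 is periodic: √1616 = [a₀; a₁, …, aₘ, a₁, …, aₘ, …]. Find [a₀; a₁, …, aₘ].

[40; 5, 80]

a₀ = ⌊√1616⌋ = 40.
With m₀=0, d₀=1 and mₖ₊₁ = dₖaₖ − mₖ, dₖ₊₁ = (n − mₖ₊₁²)/dₖ, aₖ₊₁ = ⌊(a₀+mₖ₊₁)/dₖ₊₁⌋:
  k=1: m=40, d=16, a=5
  k=2: m=40, d=1, a=80
d=1 and a=2a₀=80 at k=2, so the next step gives (m, d) = (40, 16) again — its k=1 value — and the period has length 2.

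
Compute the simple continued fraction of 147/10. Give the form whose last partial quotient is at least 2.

147 = 14×10 + 7
10 = 1×7 + 3
7 = 2×3 + 1
3 = 3×1 + 0  (stop)
So 147/10 = [14; 1, 2, 3].

[14; 1, 2, 3]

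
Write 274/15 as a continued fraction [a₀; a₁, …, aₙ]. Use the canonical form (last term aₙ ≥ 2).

[18; 3, 1, 3]

274 = 18·15 + 4
15 = 3·4 + 3
4 = 1·3 + 1
3 = 3·1 + 0  (stop)
So 274/15 = [18; 3, 1, 3].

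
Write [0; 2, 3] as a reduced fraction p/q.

Fold from the inside: start with 3/1.
  2 + 1/3 = 7/3
  0 + 3/7 = 3/7

3/7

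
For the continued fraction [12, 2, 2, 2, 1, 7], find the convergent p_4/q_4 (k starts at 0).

211/17

Using pₖ = aₖpₖ₋₁ + pₖ₋₂, qₖ = aₖqₖ₋₁ + qₖ₋₂ (with p₋₁=1, p₋₂=0, q₋₁=0, q₋₂=1):
  k=0: a=12, p=12, q=1
  k=1: a=2, p=25, q=2
  k=2: a=2, p=62, q=5
  k=3: a=2, p=149, q=12
  k=4: a=1, p=211, q=17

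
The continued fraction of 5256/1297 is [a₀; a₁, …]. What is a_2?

5256 = 4·1297 + 68   →  a_0 = 4
1297 = 19·68 + 5   →  a_1 = 19
68 = 13·5 + 3   →  a_2 = 13

13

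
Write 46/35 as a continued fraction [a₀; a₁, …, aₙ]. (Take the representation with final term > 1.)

46 = 1×35 + 11
35 = 3×11 + 2
11 = 5×2 + 1
2 = 2×1 + 0  (stop)
So 46/35 = [1; 3, 5, 2].

[1; 3, 5, 2]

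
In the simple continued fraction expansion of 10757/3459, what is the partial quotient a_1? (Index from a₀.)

9

10757 = 3·3459 + 380   →  a_0 = 3
3459 = 9·380 + 39   →  a_1 = 9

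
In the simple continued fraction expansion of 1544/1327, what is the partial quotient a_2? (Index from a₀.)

8

1544 = 1·1327 + 217   →  a_0 = 1
1327 = 6·217 + 25   →  a_1 = 6
217 = 8·25 + 17   →  a_2 = 8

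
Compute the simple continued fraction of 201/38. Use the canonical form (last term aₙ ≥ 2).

201 = 5×38 + 11
38 = 3×11 + 5
11 = 2×5 + 1
5 = 5×1 + 0  (stop)
So 201/38 = [5; 3, 2, 5].

[5; 3, 2, 5]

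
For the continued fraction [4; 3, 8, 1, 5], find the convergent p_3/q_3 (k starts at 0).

Using pₖ = aₖpₖ₋₁ + pₖ₋₂, qₖ = aₖqₖ₋₁ + qₖ₋₂ (with p₋₁=1, p₋₂=0, q₋₁=0, q₋₂=1):
  k=0: a=4, p=4, q=1
  k=1: a=3, p=13, q=3
  k=2: a=8, p=108, q=25
  k=3: a=1, p=121, q=28

121/28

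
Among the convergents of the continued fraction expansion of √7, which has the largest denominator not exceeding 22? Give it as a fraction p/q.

√7 = [2; 1, 1, 1, 4, …] (period length 4).
Convergents:
  p_0/q_0 = 2/1
  p_1/q_1 = 3/1
  p_2/q_2 = 5/2
  p_3/q_3 = 8/3
  p_4/q_4 = 37/14
  p_5/q_5 = 45/17
  p_6/q_6 = 82/31
q_5 = 17 ≤ 22 < 31 = q_6, so the answer is 45/17.

45/17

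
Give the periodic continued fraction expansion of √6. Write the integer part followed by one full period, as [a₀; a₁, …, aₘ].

[2; 2, 4]

a₀ = ⌊√6⌋ = 2.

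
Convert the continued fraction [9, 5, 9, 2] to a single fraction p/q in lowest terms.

892/97

Fold from the inside: start with 2/1.
  9 + 1/2 = 19/2
  5 + 2/19 = 97/19
  9 + 19/97 = 892/97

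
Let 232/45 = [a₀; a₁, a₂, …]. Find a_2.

2

232 = 5·45 + 7   →  a_0 = 5
45 = 6·7 + 3   →  a_1 = 6
7 = 2·3 + 1   →  a_2 = 2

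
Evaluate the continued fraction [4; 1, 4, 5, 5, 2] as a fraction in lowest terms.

Using pₖ = aₖpₖ₋₁ + pₖ₋₂ and qₖ = aₖqₖ₋₁ + qₖ₋₂:
  k=0: a=4, p=4, q=1
  k=1: a=1, p=5, q=1
  k=2: a=4, p=24, q=5
  k=3: a=5, p=125, q=26
  k=4: a=5, p=649, q=135
  k=5: a=2, p=1423, q=296

1423/296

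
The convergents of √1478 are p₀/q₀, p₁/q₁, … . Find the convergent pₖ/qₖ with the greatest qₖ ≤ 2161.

53246/1385

√1478 = [38; 2, 4, 38, 4, 2, 76, …] (period length 6).
Convergents:
  p_0/q_0 = 38/1
  p_1/q_1 = 77/2
  p_2/q_2 = 346/9
  p_3/q_3 = 13225/344
  p_4/q_4 = 53246/1385
  p_5/q_5 = 119717/3114
q_4 = 1385 ≤ 2161 < 3114 = q_5, so the answer is 53246/1385.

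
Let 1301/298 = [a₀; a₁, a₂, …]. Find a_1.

1301 = 4·298 + 109   →  a_0 = 4
298 = 2·109 + 80   →  a_1 = 2

2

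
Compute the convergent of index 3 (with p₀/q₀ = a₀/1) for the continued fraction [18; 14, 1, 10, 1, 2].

Using pₖ = aₖpₖ₋₁ + pₖ₋₂, qₖ = aₖqₖ₋₁ + qₖ₋₂ (with p₋₁=1, p₋₂=0, q₋₁=0, q₋₂=1):
  k=0: a=18, p=18, q=1
  k=1: a=14, p=253, q=14
  k=2: a=1, p=271, q=15
  k=3: a=10, p=2963, q=164

2963/164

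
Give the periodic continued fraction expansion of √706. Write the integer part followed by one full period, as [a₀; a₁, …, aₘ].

a₀ = ⌊√706⌋ = 26.
With m₀=0, d₀=1 and mₖ₊₁ = dₖaₖ − mₖ, dₖ₊₁ = (n − mₖ₊₁²)/dₖ, aₖ₊₁ = ⌊(a₀+mₖ₊₁)/dₖ₊₁⌋:
  k=1: m=26, d=30, a=1
  k=2: m=4, d=23, a=1
  k=3: m=19, d=15, a=3
  k=4: m=26, d=2, a=26
  k=5: m=26, d=15, a=3
  k=6: m=19, d=23, a=1
  k=7: m=4, d=30, a=1
  k=8: m=26, d=1, a=52
d=1 and a=2a₀=52 at k=8, so the next step gives (m, d) = (26, 30) again — its k=1 value — and the period has length 8.

[26; 1, 1, 3, 26, 3, 1, 1, 52]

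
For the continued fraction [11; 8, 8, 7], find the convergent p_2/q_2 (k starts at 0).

723/65

Using pₖ = aₖpₖ₋₁ + pₖ₋₂, qₖ = aₖqₖ₋₁ + qₖ₋₂ (with p₋₁=1, p₋₂=0, q₋₁=0, q₋₂=1):
  k=0: a=11, p=11, q=1
  k=1: a=8, p=89, q=8
  k=2: a=8, p=723, q=65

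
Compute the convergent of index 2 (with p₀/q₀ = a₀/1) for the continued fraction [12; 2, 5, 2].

137/11

Using pₖ = aₖpₖ₋₁ + pₖ₋₂, qₖ = aₖqₖ₋₁ + qₖ₋₂ (with p₋₁=1, p₋₂=0, q₋₁=0, q₋₂=1):
  k=0: a=12, p=12, q=1
  k=1: a=2, p=25, q=2
  k=2: a=5, p=137, q=11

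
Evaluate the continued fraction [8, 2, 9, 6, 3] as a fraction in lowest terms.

Fold from the inside: start with 3/1.
  6 + 1/3 = 19/3
  9 + 3/19 = 174/19
  2 + 19/174 = 367/174
  8 + 174/367 = 3110/367

3110/367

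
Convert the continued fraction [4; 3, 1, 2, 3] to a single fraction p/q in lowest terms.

Fold from the inside: start with 3/1.
  2 + 1/3 = 7/3
  1 + 3/7 = 10/7
  3 + 7/10 = 37/10
  4 + 10/37 = 158/37

158/37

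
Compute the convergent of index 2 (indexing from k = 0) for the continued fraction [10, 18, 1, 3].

191/19

Using pₖ = aₖpₖ₋₁ + pₖ₋₂, qₖ = aₖqₖ₋₁ + qₖ₋₂ (with p₋₁=1, p₋₂=0, q₋₁=0, q₋₂=1):
  k=0: a=10, p=10, q=1
  k=1: a=18, p=181, q=18
  k=2: a=1, p=191, q=19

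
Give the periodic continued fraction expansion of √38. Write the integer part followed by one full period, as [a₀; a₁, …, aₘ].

[6; 6, 12]

a₀ = ⌊√38⌋ = 6.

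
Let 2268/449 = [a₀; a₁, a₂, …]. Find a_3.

2268 = 5·449 + 23   →  a_0 = 5
449 = 19·23 + 12   →  a_1 = 19
23 = 1·12 + 11   →  a_2 = 1
12 = 1·11 + 1   →  a_3 = 1

1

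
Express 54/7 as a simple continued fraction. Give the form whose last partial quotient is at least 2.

54 = 7·7 + 5
7 = 1·5 + 2
5 = 2·2 + 1
2 = 2·1 + 0  (stop)
So 54/7 = [7; 1, 2, 2].

[7; 1, 2, 2]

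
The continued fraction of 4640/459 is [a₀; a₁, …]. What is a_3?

1

4640 = 10·459 + 50   →  a_0 = 10
459 = 9·50 + 9   →  a_1 = 9
50 = 5·9 + 5   →  a_2 = 5
9 = 1·5 + 4   →  a_3 = 1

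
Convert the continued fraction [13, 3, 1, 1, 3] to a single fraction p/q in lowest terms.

Using pₖ = aₖpₖ₋₁ + pₖ₋₂ and qₖ = aₖqₖ₋₁ + qₖ₋₂:
  k=0: a=13, p=13, q=1
  k=1: a=3, p=40, q=3
  k=2: a=1, p=53, q=4
  k=3: a=1, p=93, q=7
  k=4: a=3, p=332, q=25

332/25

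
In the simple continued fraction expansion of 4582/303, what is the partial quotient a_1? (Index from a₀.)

4582 = 15·303 + 37   →  a_0 = 15
303 = 8·37 + 7   →  a_1 = 8

8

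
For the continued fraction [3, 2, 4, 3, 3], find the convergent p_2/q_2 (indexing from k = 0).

Using pₖ = aₖpₖ₋₁ + pₖ₋₂, qₖ = aₖqₖ₋₁ + qₖ₋₂ (with p₋₁=1, p₋₂=0, q₋₁=0, q₋₂=1):
  k=0: a=3, p=3, q=1
  k=1: a=2, p=7, q=2
  k=2: a=4, p=31, q=9

31/9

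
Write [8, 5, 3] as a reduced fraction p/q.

Fold from the inside: start with 3/1.
  5 + 1/3 = 16/3
  8 + 3/16 = 131/16

131/16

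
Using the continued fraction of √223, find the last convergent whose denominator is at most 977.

√223 = [14; 1, 13, 1, 28, …] (period length 4).
Convergents:
  p_0/q_0 = 14/1
  p_1/q_1 = 15/1
  p_2/q_2 = 209/14
  p_3/q_3 = 224/15
  p_4/q_4 = 6481/434
  p_5/q_5 = 6705/449
  p_6/q_6 = 93646/6271
q_5 = 449 ≤ 977 < 6271 = q_6, so the answer is 6705/449.

6705/449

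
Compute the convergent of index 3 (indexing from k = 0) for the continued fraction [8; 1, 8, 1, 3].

Using pₖ = aₖpₖ₋₁ + pₖ₋₂, qₖ = aₖqₖ₋₁ + qₖ₋₂ (with p₋₁=1, p₋₂=0, q₋₁=0, q₋₂=1):
  k=0: a=8, p=8, q=1
  k=1: a=1, p=9, q=1
  k=2: a=8, p=80, q=9
  k=3: a=1, p=89, q=10

89/10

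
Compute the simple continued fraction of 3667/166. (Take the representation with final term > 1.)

[22; 11, 15]

3667 = 22·166 + 15
166 = 11·15 + 1
15 = 15·1 + 0  (stop)
So 3667/166 = [22; 11, 15].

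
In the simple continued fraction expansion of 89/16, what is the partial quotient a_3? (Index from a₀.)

3

89 = 5·16 + 9   →  a_0 = 5
16 = 1·9 + 7   →  a_1 = 1
9 = 1·7 + 2   →  a_2 = 1
7 = 3·2 + 1   →  a_3 = 3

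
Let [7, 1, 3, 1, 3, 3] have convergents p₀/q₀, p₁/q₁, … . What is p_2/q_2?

31/4

Using pₖ = aₖpₖ₋₁ + pₖ₋₂, qₖ = aₖqₖ₋₁ + qₖ₋₂ (with p₋₁=1, p₋₂=0, q₋₁=0, q₋₂=1):
  k=0: a=7, p=7, q=1
  k=1: a=1, p=8, q=1
  k=2: a=3, p=31, q=4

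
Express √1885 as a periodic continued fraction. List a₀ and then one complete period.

[43; 2, 2, 2, 86]

a₀ = ⌊√1885⌋ = 43.
With m₀=0, d₀=1 and mₖ₊₁ = dₖaₖ − mₖ, dₖ₊₁ = (n − mₖ₊₁²)/dₖ, aₖ₊₁ = ⌊(a₀+mₖ₊₁)/dₖ₊₁⌋:
  k=1: m=43, d=36, a=2
  k=2: m=29, d=29, a=2
  k=3: m=29, d=36, a=2
  k=4: m=43, d=1, a=86
d=1 and a=2a₀=86 at k=4, so the next step gives (m, d) = (43, 36) again — its k=1 value — and the period has length 4.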